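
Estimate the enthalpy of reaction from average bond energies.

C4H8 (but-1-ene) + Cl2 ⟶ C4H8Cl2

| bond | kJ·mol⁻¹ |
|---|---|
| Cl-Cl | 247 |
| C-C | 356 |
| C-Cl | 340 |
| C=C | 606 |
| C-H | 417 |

Bonds broken (reactants):
  C-C: 2 × 356 = 712
  C-H: 8 × 417 = 3336
  C=C: 1 × 606 = 606
  Cl-Cl: 1 × 247 = 247
  Σ(broken) = 4901 kJ
Bonds formed (products):
  C-C: 3 × 356 = 1068
  C-Cl: 2 × 340 = 680
  C-H: 8 × 417 = 3336
  Σ(formed) = 5084 kJ
ΔH = Σ(broken) − Σ(formed) = 4901 − 5084 = −183 kJ

ΔH ≈ −183 kJ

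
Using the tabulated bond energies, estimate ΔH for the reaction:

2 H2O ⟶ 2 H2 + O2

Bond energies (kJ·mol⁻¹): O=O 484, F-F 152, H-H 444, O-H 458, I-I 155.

Bonds broken (reactants):
  O-H: 4 × 458 = 1832
  Σ(broken) = 1832 kJ
Bonds formed (products):
  H-H: 2 × 444 = 888
  O=O: 1 × 484 = 484
  Σ(formed) = 1372 kJ
ΔH = Σ(broken) − Σ(formed) = 1832 − 1372 = +460 kJ

ΔH ≈ +460 kJ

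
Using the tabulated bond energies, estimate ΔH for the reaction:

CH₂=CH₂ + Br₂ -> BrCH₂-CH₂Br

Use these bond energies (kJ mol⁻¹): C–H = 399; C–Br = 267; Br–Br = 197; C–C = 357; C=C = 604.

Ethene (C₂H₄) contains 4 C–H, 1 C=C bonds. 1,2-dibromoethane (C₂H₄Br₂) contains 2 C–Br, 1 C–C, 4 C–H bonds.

ΔH ≈ −90 kJ

Bonds broken (reactants):
  Br–Br: 1 × 197 = 197
  C–H: 4 × 399 = 1596
  C=C: 1 × 604 = 604
  Σ(broken) = 2397 kJ
Bonds formed (products):
  C–Br: 2 × 267 = 534
  C–C: 1 × 357 = 357
  C–H: 4 × 399 = 1596
  Σ(formed) = 2487 kJ
ΔH = Σ(broken) − Σ(formed) = 2397 − 2487 = −90 kJ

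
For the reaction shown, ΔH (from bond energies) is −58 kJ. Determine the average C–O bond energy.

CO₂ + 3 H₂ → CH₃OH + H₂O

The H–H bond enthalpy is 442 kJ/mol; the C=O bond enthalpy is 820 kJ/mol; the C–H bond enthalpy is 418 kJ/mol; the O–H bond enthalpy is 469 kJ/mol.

Let D be the C–O bond energy.
Σ(broken) = 2×820 + 3×442 = 2966
Σ(formed) = 3×418 + 1×D + 3×469 = 2661 + D
ΔH = Σ(broken) − Σ(formed) = (2966) − (2661 + D) = +305 − D
Setting this equal to −58 kJ gives D = 363 kJ/mol.

D(C–O) ≈ 363 kJ/mol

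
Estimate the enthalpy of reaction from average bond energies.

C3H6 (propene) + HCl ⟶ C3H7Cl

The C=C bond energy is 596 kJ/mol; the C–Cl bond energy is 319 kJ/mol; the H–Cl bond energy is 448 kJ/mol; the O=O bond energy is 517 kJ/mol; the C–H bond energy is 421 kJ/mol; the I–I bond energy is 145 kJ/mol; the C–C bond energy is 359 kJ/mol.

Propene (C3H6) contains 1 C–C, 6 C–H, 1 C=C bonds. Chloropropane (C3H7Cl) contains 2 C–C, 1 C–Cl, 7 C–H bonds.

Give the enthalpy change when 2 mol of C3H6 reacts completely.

Bonds broken (reactants):
  C–C: 1 × 359 = 359
  C–H: 6 × 421 = 2526
  C=C: 1 × 596 = 596
  H–Cl: 1 × 448 = 448
  Σ(broken) = 3929 kJ
Bonds formed (products):
  C–C: 2 × 359 = 718
  C–Cl: 1 × 319 = 319
  C–H: 7 × 421 = 2947
  Σ(formed) = 3984 kJ
ΔH = Σ(broken) − Σ(formed) = 3929 − 3984 = −55 kJ
For 2× the reaction as written: 2 × (−55) = −110 kJ

ΔH = −110 kJ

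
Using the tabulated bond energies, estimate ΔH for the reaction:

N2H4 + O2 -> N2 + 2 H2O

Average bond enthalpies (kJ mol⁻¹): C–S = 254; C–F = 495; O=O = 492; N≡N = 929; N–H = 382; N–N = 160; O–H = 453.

Bonds broken (reactants):
  N–H: 4 × 382 = 1528
  N–N: 1 × 160 = 160
  O=O: 1 × 492 = 492
  Σ(broken) = 2180 kJ
Bonds formed (products):
  N≡N: 1 × 929 = 929
  O–H: 4 × 453 = 1812
  Σ(formed) = 2741 kJ
ΔH = Σ(broken) − Σ(formed) = 2180 − 2741 = −561 kJ

ΔH ≈ −561 kJ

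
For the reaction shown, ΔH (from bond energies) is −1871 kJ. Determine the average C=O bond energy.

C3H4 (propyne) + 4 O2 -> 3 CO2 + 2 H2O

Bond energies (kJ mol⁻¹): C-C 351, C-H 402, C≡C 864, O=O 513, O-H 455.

D(C=O) ≈ 821 kJ/mol

Let D be the C=O bond energy.
Σ(broken) = 1×864 + 1×351 + 4×402 + 4×513 = 4875
Σ(formed) = 6×D + 4×455 = 1820 + 6D
ΔH = Σ(broken) − Σ(formed) = (4875) − (1820 + 6D) = +3055 − 6D
Setting this equal to −1871 kJ gives 6D = 4926, so D = 821 kJ/mol.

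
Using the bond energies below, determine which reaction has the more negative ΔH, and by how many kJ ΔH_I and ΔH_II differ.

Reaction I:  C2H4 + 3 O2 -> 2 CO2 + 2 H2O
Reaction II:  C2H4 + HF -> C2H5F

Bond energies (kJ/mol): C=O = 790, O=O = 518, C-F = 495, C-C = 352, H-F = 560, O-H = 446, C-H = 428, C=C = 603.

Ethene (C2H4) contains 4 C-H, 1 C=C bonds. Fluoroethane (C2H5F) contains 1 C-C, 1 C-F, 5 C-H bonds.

Reaction I, by 963 kJ

Reaction I:
  Bonds broken (reactants):
    C-H: 4 × 428 = 1712
    C=C: 1 × 603 = 603
    O=O: 3 × 518 = 1554
    Σ(broken) = 3869 kJ
  Bonds formed (products):
    C=O: 4 × 790 = 3160
    O-H: 4 × 446 = 1784
    Σ(formed) = 4944 kJ
  ΔH_I = 3869 − 4944 = −1075 kJ
Reaction II:
  Bonds broken (reactants):
    C-H: 4 × 428 = 1712
    C=C: 1 × 603 = 603
    H-F: 1 × 560 = 560
    Σ(broken) = 2875 kJ
  Bonds formed (products):
    C-C: 1 × 352 = 352
    C-F: 1 × 495 = 495
    C-H: 5 × 428 = 2140
    Σ(formed) = 2987 kJ
  ΔH_II = 2875 − 2987 = −112 kJ
ΔH_I − ΔH_II = −963 kJ, so reaction I has the more negative ΔH; |ΔH_I − ΔH_II| = 963 kJ.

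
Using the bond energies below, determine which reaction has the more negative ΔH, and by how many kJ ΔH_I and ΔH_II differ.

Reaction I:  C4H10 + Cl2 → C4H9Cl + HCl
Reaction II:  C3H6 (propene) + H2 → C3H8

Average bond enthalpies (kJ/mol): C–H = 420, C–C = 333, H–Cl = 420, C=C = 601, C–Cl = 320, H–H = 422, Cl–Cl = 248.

Reaction II, by 78 kJ

Reaction I:
  Bonds broken (reactants):
    C–C: 3 × 333 = 999
    C–H: 10 × 420 = 4200
    Cl–Cl: 1 × 248 = 248
    Σ(broken) = 5447 kJ
  Bonds formed (products):
    C–C: 3 × 333 = 999
    C–Cl: 1 × 320 = 320
    C–H: 9 × 420 = 3780
    H–Cl: 1 × 420 = 420
    Σ(formed) = 5519 kJ
  ΔH_I = 5447 − 5519 = −72 kJ
Reaction II:
  Bonds broken (reactants):
    C–C: 1 × 333 = 333
    C–H: 6 × 420 = 2520
    C=C: 1 × 601 = 601
    H–H: 1 × 422 = 422
    Σ(broken) = 3876 kJ
  Bonds formed (products):
    C–C: 2 × 333 = 666
    C–H: 8 × 420 = 3360
    Σ(formed) = 4026 kJ
  ΔH_II = 3876 − 4026 = −150 kJ
ΔH_I − ΔH_II = +78 kJ, so reaction II has the more negative ΔH; |ΔH_I − ΔH_II| = 78 kJ.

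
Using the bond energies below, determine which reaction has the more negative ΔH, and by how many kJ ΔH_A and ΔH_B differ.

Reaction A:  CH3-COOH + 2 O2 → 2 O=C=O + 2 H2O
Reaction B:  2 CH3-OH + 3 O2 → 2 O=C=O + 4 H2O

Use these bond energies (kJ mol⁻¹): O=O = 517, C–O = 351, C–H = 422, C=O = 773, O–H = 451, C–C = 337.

Reaction A:
  Bonds broken (reactants):
    C–C: 1 × 337 = 337
    C–H: 3 × 422 = 1266
    C–O: 1 × 351 = 351
    C=O: 1 × 773 = 773
    O–H: 1 × 451 = 451
    O=O: 2 × 517 = 1034
    Σ(broken) = 4212 kJ
  Bonds formed (products):
    C=O: 4 × 773 = 3092
    O–H: 4 × 451 = 1804
    Σ(formed) = 4896 kJ
  ΔH_A = 4212 − 4896 = −684 kJ
Reaction B:
  Bonds broken (reactants):
    C–H: 6 × 422 = 2532
    C–O: 2 × 351 = 702
    O–H: 2 × 451 = 902
    O=O: 3 × 517 = 1551
    Σ(broken) = 5687 kJ
  Bonds formed (products):
    C=O: 4 × 773 = 3092
    O–H: 8 × 451 = 3608
    Σ(formed) = 6700 kJ
  ΔH_B = 5687 − 6700 = −1013 kJ
ΔH_A − ΔH_B = +329 kJ, so reaction B has the more negative ΔH; |ΔH_A − ΔH_B| = 329 kJ.

Reaction B, by 329 kJ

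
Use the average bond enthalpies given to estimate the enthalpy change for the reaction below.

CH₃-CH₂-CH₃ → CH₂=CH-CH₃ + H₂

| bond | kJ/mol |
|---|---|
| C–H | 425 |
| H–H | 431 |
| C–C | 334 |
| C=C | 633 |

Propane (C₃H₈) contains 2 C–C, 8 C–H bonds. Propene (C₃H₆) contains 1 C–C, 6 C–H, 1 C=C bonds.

ΔH ≈ +120 kJ

Bonds broken (reactants):
  C–C: 2 × 334 = 668
  C–H: 8 × 425 = 3400
  Σ(broken) = 4068 kJ
Bonds formed (products):
  C–C: 1 × 334 = 334
  C–H: 6 × 425 = 2550
  C=C: 1 × 633 = 633
  H–H: 1 × 431 = 431
  Σ(formed) = 3948 kJ
ΔH = Σ(broken) − Σ(formed) = 4068 − 3948 = +120 kJ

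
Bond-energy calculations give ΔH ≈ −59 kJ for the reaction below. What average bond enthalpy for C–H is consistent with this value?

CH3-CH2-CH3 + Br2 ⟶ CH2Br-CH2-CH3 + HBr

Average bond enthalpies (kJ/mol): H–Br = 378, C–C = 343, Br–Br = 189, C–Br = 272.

Let D be the C–H bond energy.
Σ(broken) = 1×189 + 2×343 + 8×D = 875 + 8D
Σ(formed) = 1×272 + 2×343 + 7×D + 1×378 = 1336 + 7D
ΔH = Σ(broken) − Σ(formed) = (875 + 8D) − (1336 + 7D) = −461 + D
Setting this equal to −59 kJ gives D = 402 kJ/mol.

D(C–H) ≈ 402 kJ/mol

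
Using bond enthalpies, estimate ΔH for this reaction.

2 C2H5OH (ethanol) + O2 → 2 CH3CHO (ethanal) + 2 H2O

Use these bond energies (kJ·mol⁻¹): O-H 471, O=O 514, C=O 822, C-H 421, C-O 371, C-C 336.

ΔH ≈ −488 kJ

Bonds broken (reactants):
  C-C: 2 × 336 = 672
  C-H: 10 × 421 = 4210
  C-O: 2 × 371 = 742
  O-H: 2 × 471 = 942
  O=O: 1 × 514 = 514
  Σ(broken) = 7080 kJ
Bonds formed (products):
  C-C: 2 × 336 = 672
  C-H: 8 × 421 = 3368
  C=O: 2 × 822 = 1644
  O-H: 4 × 471 = 1884
  Σ(formed) = 7568 kJ
ΔH = Σ(broken) − Σ(formed) = 7080 − 7568 = −488 kJ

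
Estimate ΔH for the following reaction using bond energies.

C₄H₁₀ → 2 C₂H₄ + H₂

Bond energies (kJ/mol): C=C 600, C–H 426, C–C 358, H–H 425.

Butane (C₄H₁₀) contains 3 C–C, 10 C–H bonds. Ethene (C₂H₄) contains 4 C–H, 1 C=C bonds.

Bonds broken (reactants):
  C–C: 3 × 358 = 1074
  C–H: 10 × 426 = 4260
  Σ(broken) = 5334 kJ
Bonds formed (products):
  C–H: 8 × 426 = 3408
  C=C: 2 × 600 = 1200
  H–H: 1 × 425 = 425
  Σ(formed) = 5033 kJ
ΔH = Σ(broken) − Σ(formed) = 5334 − 5033 = +301 kJ

ΔH ≈ +301 kJ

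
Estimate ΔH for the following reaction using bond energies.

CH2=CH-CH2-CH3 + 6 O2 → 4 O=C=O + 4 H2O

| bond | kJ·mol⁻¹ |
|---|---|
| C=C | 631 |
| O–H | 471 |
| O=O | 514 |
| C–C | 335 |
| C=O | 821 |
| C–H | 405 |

Bonds broken (reactants):
  C–C: 2 × 335 = 670
  C–H: 8 × 405 = 3240
  C=C: 1 × 631 = 631
  O=O: 6 × 514 = 3084
  Σ(broken) = 7625 kJ
Bonds formed (products):
  C=O: 8 × 821 = 6568
  O–H: 8 × 471 = 3768
  Σ(formed) = 10336 kJ
ΔH = Σ(broken) − Σ(formed) = 7625 − 10336 = −2711 kJ

ΔH ≈ −2711 kJ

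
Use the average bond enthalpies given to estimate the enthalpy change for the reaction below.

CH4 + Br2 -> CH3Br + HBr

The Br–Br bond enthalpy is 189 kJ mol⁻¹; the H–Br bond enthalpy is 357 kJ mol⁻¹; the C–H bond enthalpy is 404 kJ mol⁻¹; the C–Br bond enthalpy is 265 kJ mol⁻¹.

ΔH ≈ −29 kJ

Bonds broken (reactants):
  Br–Br: 1 × 189 = 189
  C–H: 4 × 404 = 1616
  Σ(broken) = 1805 kJ
Bonds formed (products):
  C–Br: 1 × 265 = 265
  C–H: 3 × 404 = 1212
  H–Br: 1 × 357 = 357
  Σ(formed) = 1834 kJ
ΔH = Σ(broken) − Σ(formed) = 1805 − 1834 = −29 kJ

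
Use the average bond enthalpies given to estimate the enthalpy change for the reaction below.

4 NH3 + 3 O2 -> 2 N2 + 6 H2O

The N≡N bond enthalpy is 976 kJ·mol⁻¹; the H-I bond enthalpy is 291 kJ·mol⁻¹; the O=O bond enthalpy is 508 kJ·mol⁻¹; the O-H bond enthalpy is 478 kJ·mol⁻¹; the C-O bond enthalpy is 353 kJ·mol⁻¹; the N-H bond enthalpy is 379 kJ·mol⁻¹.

ΔH ≈ −1616 kJ

Bonds broken (reactants):
  N-H: 12 × 379 = 4548
  O=O: 3 × 508 = 1524
  Σ(broken) = 6072 kJ
Bonds formed (products):
  N≡N: 2 × 976 = 1952
  O-H: 12 × 478 = 5736
  Σ(formed) = 7688 kJ
ΔH = Σ(broken) − Σ(formed) = 6072 − 7688 = −1616 kJ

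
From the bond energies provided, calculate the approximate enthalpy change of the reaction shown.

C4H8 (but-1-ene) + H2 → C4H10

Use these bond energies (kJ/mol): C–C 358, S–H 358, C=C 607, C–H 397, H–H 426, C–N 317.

ΔH ≈ −119 kJ

Bonds broken (reactants):
  C–C: 2 × 358 = 716
  C–H: 8 × 397 = 3176
  C=C: 1 × 607 = 607
  H–H: 1 × 426 = 426
  Σ(broken) = 4925 kJ
Bonds formed (products):
  C–C: 3 × 358 = 1074
  C–H: 10 × 397 = 3970
  Σ(formed) = 5044 kJ
ΔH = Σ(broken) − Σ(formed) = 4925 − 5044 = −119 kJ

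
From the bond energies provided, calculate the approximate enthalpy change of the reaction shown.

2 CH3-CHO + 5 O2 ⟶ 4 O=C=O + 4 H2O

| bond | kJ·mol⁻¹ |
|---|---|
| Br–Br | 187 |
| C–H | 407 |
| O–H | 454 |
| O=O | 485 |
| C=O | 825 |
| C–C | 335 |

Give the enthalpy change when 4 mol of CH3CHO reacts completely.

ΔH = −4462 kJ

Bonds broken (reactants):
  C–C: 2 × 335 = 670
  C–H: 8 × 407 = 3256
  C=O: 2 × 825 = 1650
  O=O: 5 × 485 = 2425
  Σ(broken) = 8001 kJ
Bonds formed (products):
  C=O: 8 × 825 = 6600
  O–H: 8 × 454 = 3632
  Σ(formed) = 10232 kJ
ΔH = Σ(broken) − Σ(formed) = 8001 − 10232 = −2231 kJ
For 2× the reaction as written: 2 × (−2231) = −4462 kJ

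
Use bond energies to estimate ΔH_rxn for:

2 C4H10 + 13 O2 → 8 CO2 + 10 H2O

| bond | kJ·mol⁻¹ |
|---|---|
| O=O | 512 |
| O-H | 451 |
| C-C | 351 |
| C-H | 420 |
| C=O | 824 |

ΔH ≈ −5042 kJ

Bonds broken (reactants):
  C-C: 6 × 351 = 2106
  C-H: 20 × 420 = 8400
  O=O: 13 × 512 = 6656
  Σ(broken) = 17162 kJ
Bonds formed (products):
  C=O: 16 × 824 = 13184
  O-H: 20 × 451 = 9020
  Σ(formed) = 22204 kJ
ΔH = Σ(broken) − Σ(formed) = 17162 − 22204 = −5042 kJ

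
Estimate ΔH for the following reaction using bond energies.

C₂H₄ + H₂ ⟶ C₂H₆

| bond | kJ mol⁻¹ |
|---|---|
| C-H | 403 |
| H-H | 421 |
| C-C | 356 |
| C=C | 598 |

Bonds broken (reactants):
  C-H: 4 × 403 = 1612
  C=C: 1 × 598 = 598
  H-H: 1 × 421 = 421
  Σ(broken) = 2631 kJ
Bonds formed (products):
  C-C: 1 × 356 = 356
  C-H: 6 × 403 = 2418
  Σ(formed) = 2774 kJ
ΔH = Σ(broken) − Σ(formed) = 2631 − 2774 = −143 kJ

ΔH ≈ −143 kJ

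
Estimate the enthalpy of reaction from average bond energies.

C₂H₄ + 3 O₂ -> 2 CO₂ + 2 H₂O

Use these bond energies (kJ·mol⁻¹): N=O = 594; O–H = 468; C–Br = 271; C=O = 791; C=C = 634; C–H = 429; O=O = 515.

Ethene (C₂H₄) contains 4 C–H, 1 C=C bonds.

ΔH ≈ −1141 kJ

Bonds broken (reactants):
  C–H: 4 × 429 = 1716
  C=C: 1 × 634 = 634
  O=O: 3 × 515 = 1545
  Σ(broken) = 3895 kJ
Bonds formed (products):
  C=O: 4 × 791 = 3164
  O–H: 4 × 468 = 1872
  Σ(formed) = 5036 kJ
ΔH = Σ(broken) − Σ(formed) = 3895 − 5036 = −1141 kJ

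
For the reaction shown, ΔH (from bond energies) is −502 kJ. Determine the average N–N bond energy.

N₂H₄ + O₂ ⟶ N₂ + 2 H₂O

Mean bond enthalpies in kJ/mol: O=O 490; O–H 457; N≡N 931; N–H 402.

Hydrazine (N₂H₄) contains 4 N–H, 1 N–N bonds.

D(N–N) ≈ 159 kJ/mol

Let D be the N–N bond energy.
Σ(broken) = 4×402 + 1×D + 1×490 = 2098 + D
Σ(formed) = 1×931 + 4×457 = 2759
ΔH = Σ(broken) − Σ(formed) = (2098 + D) − (2759) = −661 + D
Setting this equal to −502 kJ gives D = 159 kJ/mol.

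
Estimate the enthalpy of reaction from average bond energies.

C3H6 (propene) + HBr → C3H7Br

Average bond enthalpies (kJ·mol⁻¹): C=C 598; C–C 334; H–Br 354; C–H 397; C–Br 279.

Bonds broken (reactants):
  C–C: 1 × 334 = 334
  C–H: 6 × 397 = 2382
  C=C: 1 × 598 = 598
  H–Br: 1 × 354 = 354
  Σ(broken) = 3668 kJ
Bonds formed (products):
  C–Br: 1 × 279 = 279
  C–C: 2 × 334 = 668
  C–H: 7 × 397 = 2779
  Σ(formed) = 3726 kJ
ΔH = Σ(broken) − Σ(formed) = 3668 − 3726 = −58 kJ

ΔH ≈ −58 kJ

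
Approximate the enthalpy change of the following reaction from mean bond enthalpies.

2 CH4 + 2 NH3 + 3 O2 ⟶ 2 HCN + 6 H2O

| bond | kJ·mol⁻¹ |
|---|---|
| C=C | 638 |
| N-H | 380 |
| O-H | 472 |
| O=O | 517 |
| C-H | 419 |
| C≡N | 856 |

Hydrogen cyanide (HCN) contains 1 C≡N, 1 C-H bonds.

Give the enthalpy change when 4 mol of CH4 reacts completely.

Bonds broken (reactants):
  C-H: 8 × 419 = 3352
  N-H: 6 × 380 = 2280
  O=O: 3 × 517 = 1551
  Σ(broken) = 7183 kJ
Bonds formed (products):
  C≡N: 2 × 856 = 1712
  C-H: 2 × 419 = 838
  O-H: 12 × 472 = 5664
  Σ(formed) = 8214 kJ
ΔH = Σ(broken) − Σ(formed) = 7183 − 8214 = −1031 kJ
For 2× the reaction as written: 2 × (−1031) = −2062 kJ

ΔH = −2062 kJ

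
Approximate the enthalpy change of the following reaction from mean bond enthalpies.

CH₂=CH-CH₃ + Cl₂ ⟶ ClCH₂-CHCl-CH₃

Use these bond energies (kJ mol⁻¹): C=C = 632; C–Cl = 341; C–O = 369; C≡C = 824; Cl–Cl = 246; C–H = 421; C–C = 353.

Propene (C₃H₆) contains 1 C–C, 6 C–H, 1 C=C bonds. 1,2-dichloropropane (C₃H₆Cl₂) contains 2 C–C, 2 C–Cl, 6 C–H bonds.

ΔH ≈ −157 kJ

Bonds broken (reactants):
  C–C: 1 × 353 = 353
  C–H: 6 × 421 = 2526
  C=C: 1 × 632 = 632
  Cl–Cl: 1 × 246 = 246
  Σ(broken) = 3757 kJ
Bonds formed (products):
  C–C: 2 × 353 = 706
  C–Cl: 2 × 341 = 682
  C–H: 6 × 421 = 2526
  Σ(formed) = 3914 kJ
ΔH = Σ(broken) − Σ(formed) = 3757 − 3914 = −157 kJ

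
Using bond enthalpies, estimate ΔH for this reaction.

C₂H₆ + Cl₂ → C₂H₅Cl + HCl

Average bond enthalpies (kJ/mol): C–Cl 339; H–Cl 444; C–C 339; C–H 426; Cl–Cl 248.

ΔH ≈ −109 kJ

Bonds broken (reactants):
  C–C: 1 × 339 = 339
  C–H: 6 × 426 = 2556
  Cl–Cl: 1 × 248 = 248
  Σ(broken) = 3143 kJ
Bonds formed (products):
  C–C: 1 × 339 = 339
  C–Cl: 1 × 339 = 339
  C–H: 5 × 426 = 2130
  H–Cl: 1 × 444 = 444
  Σ(formed) = 3252 kJ
ΔH = Σ(broken) − Σ(formed) = 3143 − 3252 = −109 kJ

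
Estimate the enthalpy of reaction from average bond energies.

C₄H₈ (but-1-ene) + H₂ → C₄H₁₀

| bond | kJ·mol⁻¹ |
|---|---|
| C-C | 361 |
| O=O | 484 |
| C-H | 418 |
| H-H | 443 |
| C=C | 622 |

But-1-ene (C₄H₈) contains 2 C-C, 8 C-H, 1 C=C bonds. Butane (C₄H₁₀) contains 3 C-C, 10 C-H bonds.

Bonds broken (reactants):
  C-C: 2 × 361 = 722
  C-H: 8 × 418 = 3344
  C=C: 1 × 622 = 622
  H-H: 1 × 443 = 443
  Σ(broken) = 5131 kJ
Bonds formed (products):
  C-C: 3 × 361 = 1083
  C-H: 10 × 418 = 4180
  Σ(formed) = 5263 kJ
ΔH = Σ(broken) − Σ(formed) = 5131 − 5263 = −132 kJ

ΔH ≈ −132 kJ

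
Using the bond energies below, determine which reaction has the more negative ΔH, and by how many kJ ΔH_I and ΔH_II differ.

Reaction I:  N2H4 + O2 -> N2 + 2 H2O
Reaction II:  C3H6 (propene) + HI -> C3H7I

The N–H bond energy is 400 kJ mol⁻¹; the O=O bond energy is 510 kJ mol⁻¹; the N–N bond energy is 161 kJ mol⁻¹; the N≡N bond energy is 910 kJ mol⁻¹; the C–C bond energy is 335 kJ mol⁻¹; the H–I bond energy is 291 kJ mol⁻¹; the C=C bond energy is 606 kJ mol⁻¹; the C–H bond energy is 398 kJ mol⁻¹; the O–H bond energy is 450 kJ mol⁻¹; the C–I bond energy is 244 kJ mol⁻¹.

Reaction I:
  Bonds broken (reactants):
    N–H: 4 × 400 = 1600
    N–N: 1 × 161 = 161
    O=O: 1 × 510 = 510
    Σ(broken) = 2271 kJ
  Bonds formed (products):
    N≡N: 1 × 910 = 910
    O–H: 4 × 450 = 1800
    Σ(formed) = 2710 kJ
  ΔH_I = 2271 − 2710 = −439 kJ
Reaction II:
  Bonds broken (reactants):
    C–C: 1 × 335 = 335
    C–H: 6 × 398 = 2388
    C=C: 1 × 606 = 606
    H–I: 1 × 291 = 291
    Σ(broken) = 3620 kJ
  Bonds formed (products):
    C–C: 2 × 335 = 670
    C–H: 7 × 398 = 2786
    C–I: 1 × 244 = 244
    Σ(formed) = 3700 kJ
  ΔH_II = 3620 − 3700 = −80 kJ
ΔH_I − ΔH_II = −359 kJ, so reaction I has the more negative ΔH; |ΔH_I − ΔH_II| = 359 kJ.

Reaction I, by 359 kJ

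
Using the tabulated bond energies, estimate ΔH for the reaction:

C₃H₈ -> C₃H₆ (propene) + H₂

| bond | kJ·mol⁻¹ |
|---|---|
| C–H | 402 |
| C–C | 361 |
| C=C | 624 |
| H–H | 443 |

ΔH ≈ +98 kJ

Bonds broken (reactants):
  C–C: 2 × 361 = 722
  C–H: 8 × 402 = 3216
  Σ(broken) = 3938 kJ
Bonds formed (products):
  C–C: 1 × 361 = 361
  C–H: 6 × 402 = 2412
  C=C: 1 × 624 = 624
  H–H: 1 × 443 = 443
  Σ(formed) = 3840 kJ
ΔH = Σ(broken) − Σ(formed) = 3938 − 3840 = +98 kJ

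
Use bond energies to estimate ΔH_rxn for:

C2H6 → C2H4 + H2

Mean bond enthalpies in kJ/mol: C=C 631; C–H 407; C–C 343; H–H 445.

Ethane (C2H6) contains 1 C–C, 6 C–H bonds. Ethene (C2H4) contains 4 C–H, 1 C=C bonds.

Bonds broken (reactants):
  C–C: 1 × 343 = 343
  C–H: 6 × 407 = 2442
  Σ(broken) = 2785 kJ
Bonds formed (products):
  C–H: 4 × 407 = 1628
  C=C: 1 × 631 = 631
  H–H: 1 × 445 = 445
  Σ(formed) = 2704 kJ
ΔH = Σ(broken) − Σ(formed) = 2785 − 2704 = +81 kJ

ΔH ≈ +81 kJ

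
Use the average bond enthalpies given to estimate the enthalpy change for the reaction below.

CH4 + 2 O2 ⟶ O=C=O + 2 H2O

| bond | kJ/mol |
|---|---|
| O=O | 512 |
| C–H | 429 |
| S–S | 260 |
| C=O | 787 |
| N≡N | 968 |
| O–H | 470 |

Bonds broken (reactants):
  C–H: 4 × 429 = 1716
  O=O: 2 × 512 = 1024
  Σ(broken) = 2740 kJ
Bonds formed (products):
  C=O: 2 × 787 = 1574
  O–H: 4 × 470 = 1880
  Σ(formed) = 3454 kJ
ΔH = Σ(broken) − Σ(formed) = 2740 − 3454 = −714 kJ

ΔH ≈ −714 kJ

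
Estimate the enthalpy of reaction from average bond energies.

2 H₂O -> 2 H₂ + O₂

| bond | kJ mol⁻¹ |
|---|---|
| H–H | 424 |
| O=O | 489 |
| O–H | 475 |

Bonds broken (reactants):
  O–H: 4 × 475 = 1900
  Σ(broken) = 1900 kJ
Bonds formed (products):
  H–H: 2 × 424 = 848
  O=O: 1 × 489 = 489
  Σ(formed) = 1337 kJ
ΔH = Σ(broken) − Σ(formed) = 1900 − 1337 = +563 kJ

ΔH ≈ +563 kJ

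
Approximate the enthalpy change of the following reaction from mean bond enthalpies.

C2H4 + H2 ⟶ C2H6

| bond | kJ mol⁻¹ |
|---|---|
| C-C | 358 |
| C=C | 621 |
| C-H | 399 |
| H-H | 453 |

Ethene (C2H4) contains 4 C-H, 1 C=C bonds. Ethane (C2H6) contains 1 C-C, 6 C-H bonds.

Bonds broken (reactants):
  C-H: 4 × 399 = 1596
  C=C: 1 × 621 = 621
  H-H: 1 × 453 = 453
  Σ(broken) = 2670 kJ
Bonds formed (products):
  C-C: 1 × 358 = 358
  C-H: 6 × 399 = 2394
  Σ(formed) = 2752 kJ
ΔH = Σ(broken) − Σ(formed) = 2670 − 2752 = −82 kJ

ΔH ≈ −82 kJ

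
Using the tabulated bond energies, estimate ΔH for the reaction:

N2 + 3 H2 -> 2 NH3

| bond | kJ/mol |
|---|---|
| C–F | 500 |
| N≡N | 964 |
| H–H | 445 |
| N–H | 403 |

ΔH ≈ −119 kJ

Bonds broken (reactants):
  H–H: 3 × 445 = 1335
  N≡N: 1 × 964 = 964
  Σ(broken) = 2299 kJ
Bonds formed (products):
  N–H: 6 × 403 = 2418
  Σ(formed) = 2418 kJ
ΔH = Σ(broken) − Σ(formed) = 2299 − 2418 = −119 kJ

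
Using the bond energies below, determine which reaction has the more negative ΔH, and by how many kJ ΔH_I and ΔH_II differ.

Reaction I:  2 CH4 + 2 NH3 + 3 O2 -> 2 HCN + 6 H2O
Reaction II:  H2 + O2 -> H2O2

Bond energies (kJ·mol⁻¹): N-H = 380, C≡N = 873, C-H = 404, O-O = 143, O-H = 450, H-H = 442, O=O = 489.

Reaction I, by 863 kJ

Reaction I:
  Bonds broken (reactants):
    C-H: 8 × 404 = 3232
    N-H: 6 × 380 = 2280
    O=O: 3 × 489 = 1467
    Σ(broken) = 6979 kJ
  Bonds formed (products):
    C≡N: 2 × 873 = 1746
    C-H: 2 × 404 = 808
    O-H: 12 × 450 = 5400
    Σ(formed) = 7954 kJ
  ΔH_I = 6979 − 7954 = −975 kJ
Reaction II:
  Bonds broken (reactants):
    H-H: 1 × 442 = 442
    O=O: 1 × 489 = 489
    Σ(broken) = 931 kJ
  Bonds formed (products):
    O-H: 2 × 450 = 900
    O-O: 1 × 143 = 143
    Σ(formed) = 1043 kJ
  ΔH_II = 931 − 1043 = −112 kJ
ΔH_I − ΔH_II = −863 kJ, so reaction I has the more negative ΔH; |ΔH_I − ΔH_II| = 863 kJ.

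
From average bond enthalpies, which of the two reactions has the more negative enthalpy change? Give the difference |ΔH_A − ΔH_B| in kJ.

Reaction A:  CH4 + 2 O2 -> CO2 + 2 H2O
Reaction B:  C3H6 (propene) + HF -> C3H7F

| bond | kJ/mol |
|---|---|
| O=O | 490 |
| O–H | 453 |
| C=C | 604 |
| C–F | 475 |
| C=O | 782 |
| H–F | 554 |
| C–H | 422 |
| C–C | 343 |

Reaction A, by 626 kJ

Reaction A:
  Bonds broken (reactants):
    C–H: 4 × 422 = 1688
    O=O: 2 × 490 = 980
    Σ(broken) = 2668 kJ
  Bonds formed (products):
    C=O: 2 × 782 = 1564
    O–H: 4 × 453 = 1812
    Σ(formed) = 3376 kJ
  ΔH_A = 2668 − 3376 = −708 kJ
Reaction B:
  Bonds broken (reactants):
    C–C: 1 × 343 = 343
    C–H: 6 × 422 = 2532
    C=C: 1 × 604 = 604
    H–F: 1 × 554 = 554
    Σ(broken) = 4033 kJ
  Bonds formed (products):
    C–C: 2 × 343 = 686
    C–F: 1 × 475 = 475
    C–H: 7 × 422 = 2954
    Σ(formed) = 4115 kJ
  ΔH_B = 4033 − 4115 = −82 kJ
ΔH_A − ΔH_B = −626 kJ, so reaction A has the more negative ΔH; |ΔH_A − ΔH_B| = 626 kJ.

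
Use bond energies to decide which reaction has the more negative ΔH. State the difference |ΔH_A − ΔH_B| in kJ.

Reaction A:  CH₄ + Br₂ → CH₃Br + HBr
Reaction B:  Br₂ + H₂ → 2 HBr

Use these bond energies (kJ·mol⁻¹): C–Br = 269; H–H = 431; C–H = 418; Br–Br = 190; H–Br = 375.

Reaction A:
  Bonds broken (reactants):
    Br–Br: 1 × 190 = 190
    C–H: 4 × 418 = 1672
    Σ(broken) = 1862 kJ
  Bonds formed (products):
    C–Br: 1 × 269 = 269
    C–H: 3 × 418 = 1254
    H–Br: 1 × 375 = 375
    Σ(formed) = 1898 kJ
  ΔH_A = 1862 − 1898 = −36 kJ
Reaction B:
  Bonds broken (reactants):
    Br–Br: 1 × 190 = 190
    H–H: 1 × 431 = 431
    Σ(broken) = 621 kJ
  Bonds formed (products):
    H–Br: 2 × 375 = 750
    Σ(formed) = 750 kJ
  ΔH_B = 621 − 750 = −129 kJ
ΔH_A − ΔH_B = +93 kJ, so reaction B has the more negative ΔH; |ΔH_A − ΔH_B| = 93 kJ.

Reaction B, by 93 kJ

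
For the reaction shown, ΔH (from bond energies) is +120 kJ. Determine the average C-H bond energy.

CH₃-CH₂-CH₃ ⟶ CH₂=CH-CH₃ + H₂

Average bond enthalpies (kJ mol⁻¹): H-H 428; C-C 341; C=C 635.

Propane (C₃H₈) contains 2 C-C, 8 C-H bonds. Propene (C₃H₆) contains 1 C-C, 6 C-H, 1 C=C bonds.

D(C-H) ≈ 421 kJ/mol

Let D be the C-H bond energy.
Σ(broken) = 2×341 + 8×D = 682 + 8D
Σ(formed) = 1×341 + 6×D + 1×635 + 1×428 = 1404 + 6D
ΔH = Σ(broken) − Σ(formed) = (682 + 8D) − (1404 + 6D) = −722 + 2D
Setting this equal to +120 kJ gives 2D = 842, so D = 421 kJ/mol.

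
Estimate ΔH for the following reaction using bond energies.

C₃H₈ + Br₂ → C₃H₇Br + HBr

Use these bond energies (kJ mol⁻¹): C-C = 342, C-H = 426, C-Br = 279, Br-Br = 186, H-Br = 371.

ΔH ≈ −38 kJ

Bonds broken (reactants):
  Br-Br: 1 × 186 = 186
  C-C: 2 × 342 = 684
  C-H: 8 × 426 = 3408
  Σ(broken) = 4278 kJ
Bonds formed (products):
  C-Br: 1 × 279 = 279
  C-C: 2 × 342 = 684
  C-H: 7 × 426 = 2982
  H-Br: 1 × 371 = 371
  Σ(formed) = 4316 kJ
ΔH = Σ(broken) − Σ(formed) = 4278 − 4316 = −38 kJ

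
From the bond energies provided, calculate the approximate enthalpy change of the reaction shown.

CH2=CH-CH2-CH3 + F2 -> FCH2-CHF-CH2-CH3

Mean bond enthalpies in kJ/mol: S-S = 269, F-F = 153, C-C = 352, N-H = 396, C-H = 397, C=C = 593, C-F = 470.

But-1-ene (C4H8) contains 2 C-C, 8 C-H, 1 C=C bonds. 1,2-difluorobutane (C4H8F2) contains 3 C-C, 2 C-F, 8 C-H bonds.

ΔH ≈ −546 kJ

Bonds broken (reactants):
  C-C: 2 × 352 = 704
  C-H: 8 × 397 = 3176
  C=C: 1 × 593 = 593
  F-F: 1 × 153 = 153
  Σ(broken) = 4626 kJ
Bonds formed (products):
  C-C: 3 × 352 = 1056
  C-F: 2 × 470 = 940
  C-H: 8 × 397 = 3176
  Σ(formed) = 5172 kJ
ΔH = Σ(broken) − Σ(formed) = 4626 − 5172 = −546 kJ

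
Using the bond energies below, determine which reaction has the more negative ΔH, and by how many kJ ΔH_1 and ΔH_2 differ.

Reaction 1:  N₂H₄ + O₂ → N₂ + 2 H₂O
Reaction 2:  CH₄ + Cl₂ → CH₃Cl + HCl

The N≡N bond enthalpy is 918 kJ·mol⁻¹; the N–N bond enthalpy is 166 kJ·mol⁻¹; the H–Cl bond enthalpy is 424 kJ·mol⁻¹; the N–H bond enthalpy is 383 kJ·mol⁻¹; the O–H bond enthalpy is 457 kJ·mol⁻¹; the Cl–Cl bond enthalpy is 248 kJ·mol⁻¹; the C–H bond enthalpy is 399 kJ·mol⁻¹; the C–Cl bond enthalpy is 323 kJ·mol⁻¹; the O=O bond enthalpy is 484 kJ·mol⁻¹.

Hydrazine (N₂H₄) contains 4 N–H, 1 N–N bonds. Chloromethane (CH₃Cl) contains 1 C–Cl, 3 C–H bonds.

Reaction 1:
  Bonds broken (reactants):
    N–H: 4 × 383 = 1532
    N–N: 1 × 166 = 166
    O=O: 1 × 484 = 484
    Σ(broken) = 2182 kJ
  Bonds formed (products):
    N≡N: 1 × 918 = 918
    O–H: 4 × 457 = 1828
    Σ(formed) = 2746 kJ
  ΔH_1 = 2182 − 2746 = −564 kJ
Reaction 2:
  Bonds broken (reactants):
    C–H: 4 × 399 = 1596
    Cl–Cl: 1 × 248 = 248
    Σ(broken) = 1844 kJ
  Bonds formed (products):
    C–Cl: 1 × 323 = 323
    C–H: 3 × 399 = 1197
    H–Cl: 1 × 424 = 424
    Σ(formed) = 1944 kJ
  ΔH_2 = 1844 − 1944 = −100 kJ
ΔH_1 − ΔH_2 = −464 kJ, so reaction 1 has the more negative ΔH; |ΔH_1 − ΔH_2| = 464 kJ.

Reaction 1, by 464 kJ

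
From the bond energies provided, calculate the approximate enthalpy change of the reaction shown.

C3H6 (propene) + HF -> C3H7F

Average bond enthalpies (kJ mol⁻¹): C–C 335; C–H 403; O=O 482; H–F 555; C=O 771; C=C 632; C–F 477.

Bonds broken (reactants):
  C–C: 1 × 335 = 335
  C–H: 6 × 403 = 2418
  C=C: 1 × 632 = 632
  H–F: 1 × 555 = 555
  Σ(broken) = 3940 kJ
Bonds formed (products):
  C–C: 2 × 335 = 670
  C–F: 1 × 477 = 477
  C–H: 7 × 403 = 2821
  Σ(formed) = 3968 kJ
ΔH = Σ(broken) − Σ(formed) = 3940 − 3968 = −28 kJ

ΔH ≈ −28 kJ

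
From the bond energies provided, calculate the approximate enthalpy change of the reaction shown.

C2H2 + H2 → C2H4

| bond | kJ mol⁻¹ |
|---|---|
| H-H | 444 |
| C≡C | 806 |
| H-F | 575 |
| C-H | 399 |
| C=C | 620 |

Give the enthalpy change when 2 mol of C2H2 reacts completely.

ΔH = −336 kJ

Bonds broken (reactants):
  C≡C: 1 × 806 = 806
  C-H: 2 × 399 = 798
  H-H: 1 × 444 = 444
  Σ(broken) = 2048 kJ
Bonds formed (products):
  C-H: 4 × 399 = 1596
  C=C: 1 × 620 = 620
  Σ(formed) = 2216 kJ
ΔH = Σ(broken) − Σ(formed) = 2048 − 2216 = −168 kJ
For 2× the reaction as written: 2 × (−168) = −336 kJ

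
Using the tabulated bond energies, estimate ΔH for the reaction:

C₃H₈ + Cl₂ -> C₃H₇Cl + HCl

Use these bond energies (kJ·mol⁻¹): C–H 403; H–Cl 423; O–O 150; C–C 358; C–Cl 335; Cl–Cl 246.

ΔH ≈ −109 kJ

Bonds broken (reactants):
  C–C: 2 × 358 = 716
  C–H: 8 × 403 = 3224
  Cl–Cl: 1 × 246 = 246
  Σ(broken) = 4186 kJ
Bonds formed (products):
  C–C: 2 × 358 = 716
  C–Cl: 1 × 335 = 335
  C–H: 7 × 403 = 2821
  H–Cl: 1 × 423 = 423
  Σ(formed) = 4295 kJ
ΔH = Σ(broken) − Σ(formed) = 4186 − 4295 = −109 kJ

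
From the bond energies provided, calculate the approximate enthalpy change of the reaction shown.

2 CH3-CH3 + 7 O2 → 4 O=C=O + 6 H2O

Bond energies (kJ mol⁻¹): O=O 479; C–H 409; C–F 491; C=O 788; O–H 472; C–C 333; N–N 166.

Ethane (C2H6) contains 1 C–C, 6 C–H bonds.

ΔH ≈ −3041 kJ

Bonds broken (reactants):
  C–C: 2 × 333 = 666
  C–H: 12 × 409 = 4908
  O=O: 7 × 479 = 3353
  Σ(broken) = 8927 kJ
Bonds formed (products):
  C=O: 8 × 788 = 6304
  O–H: 12 × 472 = 5664
  Σ(formed) = 11968 kJ
ΔH = Σ(broken) − Σ(formed) = 8927 − 11968 = −3041 kJ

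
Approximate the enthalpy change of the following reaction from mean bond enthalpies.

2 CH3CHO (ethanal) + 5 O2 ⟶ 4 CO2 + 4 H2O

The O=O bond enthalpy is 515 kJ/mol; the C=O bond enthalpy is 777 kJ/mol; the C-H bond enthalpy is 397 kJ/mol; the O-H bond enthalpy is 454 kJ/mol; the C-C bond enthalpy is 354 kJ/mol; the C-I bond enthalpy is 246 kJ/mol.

Bonds broken (reactants):
  C-C: 2 × 354 = 708
  C-H: 8 × 397 = 3176
  C=O: 2 × 777 = 1554
  O=O: 5 × 515 = 2575
  Σ(broken) = 8013 kJ
Bonds formed (products):
  C=O: 8 × 777 = 6216
  O-H: 8 × 454 = 3632
  Σ(formed) = 9848 kJ
ΔH = Σ(broken) − Σ(formed) = 8013 − 9848 = −1835 kJ

ΔH ≈ −1835 kJ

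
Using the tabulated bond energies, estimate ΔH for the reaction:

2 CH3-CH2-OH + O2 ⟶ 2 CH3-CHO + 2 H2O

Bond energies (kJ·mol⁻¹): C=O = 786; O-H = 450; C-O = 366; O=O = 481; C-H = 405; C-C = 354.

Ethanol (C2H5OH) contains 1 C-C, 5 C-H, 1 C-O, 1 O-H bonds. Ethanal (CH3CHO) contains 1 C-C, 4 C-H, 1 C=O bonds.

ΔH ≈ −449 kJ

Bonds broken (reactants):
  C-C: 2 × 354 = 708
  C-H: 10 × 405 = 4050
  C-O: 2 × 366 = 732
  O-H: 2 × 450 = 900
  O=O: 1 × 481 = 481
  Σ(broken) = 6871 kJ
Bonds formed (products):
  C-C: 2 × 354 = 708
  C-H: 8 × 405 = 3240
  C=O: 2 × 786 = 1572
  O-H: 4 × 450 = 1800
  Σ(formed) = 7320 kJ
ΔH = Σ(broken) − Σ(formed) = 6871 − 7320 = −449 kJ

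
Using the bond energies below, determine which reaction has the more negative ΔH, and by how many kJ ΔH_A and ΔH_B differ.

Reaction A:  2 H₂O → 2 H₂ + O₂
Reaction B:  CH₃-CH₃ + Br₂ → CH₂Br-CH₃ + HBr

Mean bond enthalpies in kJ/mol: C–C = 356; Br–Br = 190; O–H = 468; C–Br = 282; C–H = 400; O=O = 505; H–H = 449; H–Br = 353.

Reaction A:
  Bonds broken (reactants):
    O–H: 4 × 468 = 1872
    Σ(broken) = 1872 kJ
  Bonds formed (products):
    H–H: 2 × 449 = 898
    O=O: 1 × 505 = 505
    Σ(formed) = 1403 kJ
  ΔH_A = 1872 − 1403 = +469 kJ
Reaction B:
  Bonds broken (reactants):
    Br–Br: 1 × 190 = 190
    C–C: 1 × 356 = 356
    C–H: 6 × 400 = 2400
    Σ(broken) = 2946 kJ
  Bonds formed (products):
    C–Br: 1 × 282 = 282
    C–C: 1 × 356 = 356
    C–H: 5 × 400 = 2000
    H–Br: 1 × 353 = 353
    Σ(formed) = 2991 kJ
  ΔH_B = 2946 − 2991 = −45 kJ
ΔH_A − ΔH_B = +514 kJ, so reaction B has the more negative ΔH; |ΔH_A − ΔH_B| = 514 kJ.

Reaction B, by 514 kJ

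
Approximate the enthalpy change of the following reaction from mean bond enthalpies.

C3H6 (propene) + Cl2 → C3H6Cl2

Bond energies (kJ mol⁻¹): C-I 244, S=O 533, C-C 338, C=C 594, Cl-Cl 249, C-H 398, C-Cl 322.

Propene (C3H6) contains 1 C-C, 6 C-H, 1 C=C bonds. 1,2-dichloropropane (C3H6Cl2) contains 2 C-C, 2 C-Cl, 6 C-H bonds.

ΔH ≈ −139 kJ

Bonds broken (reactants):
  C-C: 1 × 338 = 338
  C-H: 6 × 398 = 2388
  C=C: 1 × 594 = 594
  Cl-Cl: 1 × 249 = 249
  Σ(broken) = 3569 kJ
Bonds formed (products):
  C-C: 2 × 338 = 676
  C-Cl: 2 × 322 = 644
  C-H: 6 × 398 = 2388
  Σ(formed) = 3708 kJ
ΔH = Σ(broken) − Σ(formed) = 3569 − 3708 = −139 kJ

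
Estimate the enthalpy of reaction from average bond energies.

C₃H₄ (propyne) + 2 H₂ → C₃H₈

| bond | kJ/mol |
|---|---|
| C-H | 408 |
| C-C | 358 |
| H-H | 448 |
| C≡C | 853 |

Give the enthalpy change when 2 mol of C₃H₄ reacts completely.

Bonds broken (reactants):
  C≡C: 1 × 853 = 853
  C-C: 1 × 358 = 358
  C-H: 4 × 408 = 1632
  H-H: 2 × 448 = 896
  Σ(broken) = 3739 kJ
Bonds formed (products):
  C-C: 2 × 358 = 716
  C-H: 8 × 408 = 3264
  Σ(formed) = 3980 kJ
ΔH = Σ(broken) − Σ(formed) = 3739 − 3980 = −241 kJ
For 2× the reaction as written: 2 × (−241) = −482 kJ

ΔH = −482 kJ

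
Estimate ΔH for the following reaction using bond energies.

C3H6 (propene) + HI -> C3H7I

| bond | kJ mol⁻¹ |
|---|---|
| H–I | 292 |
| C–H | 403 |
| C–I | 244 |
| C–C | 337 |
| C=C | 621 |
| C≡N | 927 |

Bonds broken (reactants):
  C–C: 1 × 337 = 337
  C–H: 6 × 403 = 2418
  C=C: 1 × 621 = 621
  H–I: 1 × 292 = 292
  Σ(broken) = 3668 kJ
Bonds formed (products):
  C–C: 2 × 337 = 674
  C–H: 7 × 403 = 2821
  C–I: 1 × 244 = 244
  Σ(formed) = 3739 kJ
ΔH = Σ(broken) − Σ(formed) = 3668 − 3739 = −71 kJ

ΔH ≈ −71 kJ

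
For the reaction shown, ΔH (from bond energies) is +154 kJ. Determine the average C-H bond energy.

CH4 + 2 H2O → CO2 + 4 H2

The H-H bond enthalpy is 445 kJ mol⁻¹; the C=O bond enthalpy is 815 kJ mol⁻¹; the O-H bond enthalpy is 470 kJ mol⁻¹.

Let D be the C-H bond energy.
Σ(broken) = 4×D + 4×470 = 1880 + 4D
Σ(formed) = 2×815 + 4×445 = 3410
ΔH = Σ(broken) − Σ(formed) = (1880 + 4D) − (3410) = −1530 + 4D
Setting this equal to +154 kJ gives 4D = 1684, so D = 421 kJ/mol.

D(C-H) ≈ 421 kJ/mol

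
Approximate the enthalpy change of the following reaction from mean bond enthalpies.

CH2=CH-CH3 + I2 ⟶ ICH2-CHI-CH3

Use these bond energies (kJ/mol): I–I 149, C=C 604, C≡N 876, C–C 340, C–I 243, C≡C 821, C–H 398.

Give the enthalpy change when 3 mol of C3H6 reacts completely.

ΔH = −219 kJ

Bonds broken (reactants):
  C–C: 1 × 340 = 340
  C–H: 6 × 398 = 2388
  C=C: 1 × 604 = 604
  I–I: 1 × 149 = 149
  Σ(broken) = 3481 kJ
Bonds formed (products):
  C–C: 2 × 340 = 680
  C–H: 6 × 398 = 2388
  C–I: 2 × 243 = 486
  Σ(formed) = 3554 kJ
ΔH = Σ(broken) − Σ(formed) = 3481 − 3554 = −73 kJ
For 3× the reaction as written: 3 × (−73) = −219 kJ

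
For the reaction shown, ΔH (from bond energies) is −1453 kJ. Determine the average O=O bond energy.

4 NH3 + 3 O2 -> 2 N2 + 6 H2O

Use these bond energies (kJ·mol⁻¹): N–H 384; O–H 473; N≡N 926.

Let D be the O=O bond energy.
Σ(broken) = 12×384 + 3×D = 4608 + 3D
Σ(formed) = 2×926 + 12×473 = 7528
ΔH = Σ(broken) − Σ(formed) = (4608 + 3D) − (7528) = −2920 + 3D
Setting this equal to −1453 kJ gives 3D = 1467, so D = 489 kJ/mol.

D(O=O) ≈ 489 kJ/mol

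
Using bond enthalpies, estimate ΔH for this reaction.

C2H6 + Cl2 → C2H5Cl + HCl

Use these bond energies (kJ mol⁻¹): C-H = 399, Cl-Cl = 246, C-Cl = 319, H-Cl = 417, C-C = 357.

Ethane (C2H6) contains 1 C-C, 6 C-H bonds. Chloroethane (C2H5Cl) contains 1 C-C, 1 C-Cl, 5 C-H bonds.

ΔH ≈ −91 kJ

Bonds broken (reactants):
  C-C: 1 × 357 = 357
  C-H: 6 × 399 = 2394
  Cl-Cl: 1 × 246 = 246
  Σ(broken) = 2997 kJ
Bonds formed (products):
  C-C: 1 × 357 = 357
  C-Cl: 1 × 319 = 319
  C-H: 5 × 399 = 1995
  H-Cl: 1 × 417 = 417
  Σ(formed) = 3088 kJ
ΔH = Σ(broken) − Σ(formed) = 2997 − 3088 = −91 kJ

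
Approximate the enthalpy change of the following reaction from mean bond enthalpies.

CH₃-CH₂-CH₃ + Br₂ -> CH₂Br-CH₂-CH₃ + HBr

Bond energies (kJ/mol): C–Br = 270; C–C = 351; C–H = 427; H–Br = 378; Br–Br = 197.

Bonds broken (reactants):
  Br–Br: 1 × 197 = 197
  C–C: 2 × 351 = 702
  C–H: 8 × 427 = 3416
  Σ(broken) = 4315 kJ
Bonds formed (products):
  C–Br: 1 × 270 = 270
  C–C: 2 × 351 = 702
  C–H: 7 × 427 = 2989
  H–Br: 1 × 378 = 378
  Σ(formed) = 4339 kJ
ΔH = Σ(broken) − Σ(formed) = 4315 − 4339 = −24 kJ

ΔH ≈ −24 kJ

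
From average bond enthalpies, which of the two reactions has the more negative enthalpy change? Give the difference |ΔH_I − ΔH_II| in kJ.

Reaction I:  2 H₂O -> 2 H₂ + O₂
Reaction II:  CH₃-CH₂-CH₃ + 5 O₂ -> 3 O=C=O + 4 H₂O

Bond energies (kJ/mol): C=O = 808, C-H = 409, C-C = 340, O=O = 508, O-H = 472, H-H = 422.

Reaction I:
  Bonds broken (reactants):
    O-H: 4 × 472 = 1888
    Σ(broken) = 1888 kJ
  Bonds formed (products):
    H-H: 2 × 422 = 844
    O=O: 1 × 508 = 508
    Σ(formed) = 1352 kJ
  ΔH_I = 1888 − 1352 = +536 kJ
Reaction II:
  Bonds broken (reactants):
    C-C: 2 × 340 = 680
    C-H: 8 × 409 = 3272
    O=O: 5 × 508 = 2540
    Σ(broken) = 6492 kJ
  Bonds formed (products):
    C=O: 6 × 808 = 4848
    O-H: 8 × 472 = 3776
    Σ(formed) = 8624 kJ
  ΔH_II = 6492 − 8624 = −2132 kJ
ΔH_I − ΔH_II = +2668 kJ, so reaction II has the more negative ΔH; |ΔH_I − ΔH_II| = 2668 kJ.

Reaction II, by 2668 kJ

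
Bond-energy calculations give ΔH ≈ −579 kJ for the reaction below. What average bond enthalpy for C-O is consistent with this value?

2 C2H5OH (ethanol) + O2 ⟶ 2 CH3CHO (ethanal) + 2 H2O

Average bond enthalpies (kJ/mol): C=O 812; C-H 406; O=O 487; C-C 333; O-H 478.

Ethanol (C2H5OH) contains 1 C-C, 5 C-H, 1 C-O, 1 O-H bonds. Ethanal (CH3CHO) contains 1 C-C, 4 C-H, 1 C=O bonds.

D(C-O) ≈ 351 kJ/mol

Let D be the C-O bond energy.
Σ(broken) = 2×333 + 10×406 + 2×D + 2×478 + 1×487 = 6169 + 2D
Σ(formed) = 2×333 + 8×406 + 2×812 + 4×478 = 7450
ΔH = Σ(broken) − Σ(formed) = (6169 + 2D) − (7450) = −1281 + 2D
Setting this equal to −579 kJ gives 2D = 702, so D = 351 kJ/mol.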